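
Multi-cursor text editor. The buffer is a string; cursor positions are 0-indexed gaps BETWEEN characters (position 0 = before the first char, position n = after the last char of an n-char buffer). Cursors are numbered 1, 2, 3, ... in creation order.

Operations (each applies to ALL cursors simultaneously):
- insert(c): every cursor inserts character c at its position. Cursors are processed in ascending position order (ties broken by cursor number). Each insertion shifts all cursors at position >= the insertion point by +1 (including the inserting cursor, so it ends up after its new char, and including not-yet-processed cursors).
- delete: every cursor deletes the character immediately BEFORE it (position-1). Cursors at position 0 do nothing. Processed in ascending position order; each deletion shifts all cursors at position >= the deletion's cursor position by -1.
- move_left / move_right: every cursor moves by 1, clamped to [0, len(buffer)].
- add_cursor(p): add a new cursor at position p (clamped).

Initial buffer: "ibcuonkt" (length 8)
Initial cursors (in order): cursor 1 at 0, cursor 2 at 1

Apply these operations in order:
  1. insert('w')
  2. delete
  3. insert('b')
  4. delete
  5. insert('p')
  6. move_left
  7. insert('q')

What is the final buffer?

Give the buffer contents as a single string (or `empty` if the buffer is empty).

Answer: qpiqpbcuonkt

Derivation:
After op 1 (insert('w')): buffer="wiwbcuonkt" (len 10), cursors c1@1 c2@3, authorship 1.2.......
After op 2 (delete): buffer="ibcuonkt" (len 8), cursors c1@0 c2@1, authorship ........
After op 3 (insert('b')): buffer="bibbcuonkt" (len 10), cursors c1@1 c2@3, authorship 1.2.......
After op 4 (delete): buffer="ibcuonkt" (len 8), cursors c1@0 c2@1, authorship ........
After op 5 (insert('p')): buffer="pipbcuonkt" (len 10), cursors c1@1 c2@3, authorship 1.2.......
After op 6 (move_left): buffer="pipbcuonkt" (len 10), cursors c1@0 c2@2, authorship 1.2.......
After op 7 (insert('q')): buffer="qpiqpbcuonkt" (len 12), cursors c1@1 c2@4, authorship 11.22.......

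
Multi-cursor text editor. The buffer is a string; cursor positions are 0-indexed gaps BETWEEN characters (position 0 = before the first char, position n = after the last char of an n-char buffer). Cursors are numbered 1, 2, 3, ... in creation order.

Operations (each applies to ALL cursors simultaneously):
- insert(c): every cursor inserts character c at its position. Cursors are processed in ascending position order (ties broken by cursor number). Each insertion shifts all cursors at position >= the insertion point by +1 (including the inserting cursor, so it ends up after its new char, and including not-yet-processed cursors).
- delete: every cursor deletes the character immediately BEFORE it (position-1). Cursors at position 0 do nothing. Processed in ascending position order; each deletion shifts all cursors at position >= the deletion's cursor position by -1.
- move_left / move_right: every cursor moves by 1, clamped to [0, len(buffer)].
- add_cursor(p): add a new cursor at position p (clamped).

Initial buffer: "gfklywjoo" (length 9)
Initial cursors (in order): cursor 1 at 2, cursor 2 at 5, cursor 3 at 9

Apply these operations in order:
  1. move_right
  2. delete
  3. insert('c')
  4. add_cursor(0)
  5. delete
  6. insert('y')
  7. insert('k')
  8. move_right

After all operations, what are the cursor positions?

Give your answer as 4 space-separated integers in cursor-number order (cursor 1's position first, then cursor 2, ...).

After op 1 (move_right): buffer="gfklywjoo" (len 9), cursors c1@3 c2@6 c3@9, authorship .........
After op 2 (delete): buffer="gflyjo" (len 6), cursors c1@2 c2@4 c3@6, authorship ......
After op 3 (insert('c')): buffer="gfclycjoc" (len 9), cursors c1@3 c2@6 c3@9, authorship ..1..2..3
After op 4 (add_cursor(0)): buffer="gfclycjoc" (len 9), cursors c4@0 c1@3 c2@6 c3@9, authorship ..1..2..3
After op 5 (delete): buffer="gflyjo" (len 6), cursors c4@0 c1@2 c2@4 c3@6, authorship ......
After op 6 (insert('y')): buffer="ygfylyyjoy" (len 10), cursors c4@1 c1@4 c2@7 c3@10, authorship 4..1..2..3
After op 7 (insert('k')): buffer="ykgfyklyykjoyk" (len 14), cursors c4@2 c1@6 c2@10 c3@14, authorship 44..11..22..33
After op 8 (move_right): buffer="ykgfyklyykjoyk" (len 14), cursors c4@3 c1@7 c2@11 c3@14, authorship 44..11..22..33

Answer: 7 11 14 3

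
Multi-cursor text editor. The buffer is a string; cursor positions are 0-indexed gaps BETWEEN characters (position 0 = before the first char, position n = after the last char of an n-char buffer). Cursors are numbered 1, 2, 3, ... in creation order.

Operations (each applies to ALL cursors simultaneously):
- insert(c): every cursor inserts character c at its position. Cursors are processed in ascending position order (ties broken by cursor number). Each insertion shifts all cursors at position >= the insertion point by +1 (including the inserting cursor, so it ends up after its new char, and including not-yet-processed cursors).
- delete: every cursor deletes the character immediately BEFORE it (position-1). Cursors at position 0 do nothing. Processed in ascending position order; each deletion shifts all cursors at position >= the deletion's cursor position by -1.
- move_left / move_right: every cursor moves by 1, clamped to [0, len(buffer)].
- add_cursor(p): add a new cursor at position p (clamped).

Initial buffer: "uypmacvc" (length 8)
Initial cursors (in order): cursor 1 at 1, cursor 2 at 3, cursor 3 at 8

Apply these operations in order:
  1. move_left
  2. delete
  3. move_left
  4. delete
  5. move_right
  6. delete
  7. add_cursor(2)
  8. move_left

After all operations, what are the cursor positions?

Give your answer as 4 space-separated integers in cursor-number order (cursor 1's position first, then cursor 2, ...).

Answer: 0 0 1 1

Derivation:
After op 1 (move_left): buffer="uypmacvc" (len 8), cursors c1@0 c2@2 c3@7, authorship ........
After op 2 (delete): buffer="upmacc" (len 6), cursors c1@0 c2@1 c3@5, authorship ......
After op 3 (move_left): buffer="upmacc" (len 6), cursors c1@0 c2@0 c3@4, authorship ......
After op 4 (delete): buffer="upmcc" (len 5), cursors c1@0 c2@0 c3@3, authorship .....
After op 5 (move_right): buffer="upmcc" (len 5), cursors c1@1 c2@1 c3@4, authorship .....
After op 6 (delete): buffer="pmc" (len 3), cursors c1@0 c2@0 c3@2, authorship ...
After op 7 (add_cursor(2)): buffer="pmc" (len 3), cursors c1@0 c2@0 c3@2 c4@2, authorship ...
After op 8 (move_left): buffer="pmc" (len 3), cursors c1@0 c2@0 c3@1 c4@1, authorship ...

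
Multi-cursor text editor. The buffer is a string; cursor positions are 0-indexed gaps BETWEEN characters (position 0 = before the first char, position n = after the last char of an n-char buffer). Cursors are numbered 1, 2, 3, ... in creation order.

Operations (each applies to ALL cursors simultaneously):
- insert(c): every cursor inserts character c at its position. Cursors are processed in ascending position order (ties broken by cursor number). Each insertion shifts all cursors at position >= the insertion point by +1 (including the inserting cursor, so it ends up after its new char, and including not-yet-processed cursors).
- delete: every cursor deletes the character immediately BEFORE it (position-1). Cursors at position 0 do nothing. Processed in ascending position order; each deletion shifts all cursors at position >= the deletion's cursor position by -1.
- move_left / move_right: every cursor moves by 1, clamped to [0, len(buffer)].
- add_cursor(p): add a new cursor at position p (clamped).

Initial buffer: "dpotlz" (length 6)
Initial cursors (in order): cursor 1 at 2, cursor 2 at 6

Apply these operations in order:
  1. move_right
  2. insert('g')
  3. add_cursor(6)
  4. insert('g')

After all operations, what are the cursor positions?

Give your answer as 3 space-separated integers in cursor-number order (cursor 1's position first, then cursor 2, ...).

After op 1 (move_right): buffer="dpotlz" (len 6), cursors c1@3 c2@6, authorship ......
After op 2 (insert('g')): buffer="dpogtlzg" (len 8), cursors c1@4 c2@8, authorship ...1...2
After op 3 (add_cursor(6)): buffer="dpogtlzg" (len 8), cursors c1@4 c3@6 c2@8, authorship ...1...2
After op 4 (insert('g')): buffer="dpoggtlgzgg" (len 11), cursors c1@5 c3@8 c2@11, authorship ...11..3.22

Answer: 5 11 8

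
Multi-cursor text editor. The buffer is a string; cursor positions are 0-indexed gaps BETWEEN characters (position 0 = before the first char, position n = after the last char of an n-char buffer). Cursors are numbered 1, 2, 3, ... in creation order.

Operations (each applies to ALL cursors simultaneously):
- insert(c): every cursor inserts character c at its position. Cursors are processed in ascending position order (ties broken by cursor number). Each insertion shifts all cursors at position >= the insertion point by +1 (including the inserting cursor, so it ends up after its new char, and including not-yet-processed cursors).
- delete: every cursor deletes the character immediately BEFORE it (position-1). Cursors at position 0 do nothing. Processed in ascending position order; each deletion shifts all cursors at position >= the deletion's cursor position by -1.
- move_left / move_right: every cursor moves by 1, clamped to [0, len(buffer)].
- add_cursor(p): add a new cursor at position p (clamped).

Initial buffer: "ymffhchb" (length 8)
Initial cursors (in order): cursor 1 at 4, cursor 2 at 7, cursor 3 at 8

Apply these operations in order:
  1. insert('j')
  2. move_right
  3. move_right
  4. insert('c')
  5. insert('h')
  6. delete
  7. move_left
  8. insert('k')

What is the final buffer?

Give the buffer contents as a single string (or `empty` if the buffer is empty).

Answer: ymffjhckchjbjckkc

Derivation:
After op 1 (insert('j')): buffer="ymffjhchjbj" (len 11), cursors c1@5 c2@9 c3@11, authorship ....1...2.3
After op 2 (move_right): buffer="ymffjhchjbj" (len 11), cursors c1@6 c2@10 c3@11, authorship ....1...2.3
After op 3 (move_right): buffer="ymffjhchjbj" (len 11), cursors c1@7 c2@11 c3@11, authorship ....1...2.3
After op 4 (insert('c')): buffer="ymffjhcchjbjcc" (len 14), cursors c1@8 c2@14 c3@14, authorship ....1..1.2.323
After op 5 (insert('h')): buffer="ymffjhcchhjbjcchh" (len 17), cursors c1@9 c2@17 c3@17, authorship ....1..11.2.32323
After op 6 (delete): buffer="ymffjhcchjbjcc" (len 14), cursors c1@8 c2@14 c3@14, authorship ....1..1.2.323
After op 7 (move_left): buffer="ymffjhcchjbjcc" (len 14), cursors c1@7 c2@13 c3@13, authorship ....1..1.2.323
After op 8 (insert('k')): buffer="ymffjhckchjbjckkc" (len 17), cursors c1@8 c2@16 c3@16, authorship ....1..11.2.32233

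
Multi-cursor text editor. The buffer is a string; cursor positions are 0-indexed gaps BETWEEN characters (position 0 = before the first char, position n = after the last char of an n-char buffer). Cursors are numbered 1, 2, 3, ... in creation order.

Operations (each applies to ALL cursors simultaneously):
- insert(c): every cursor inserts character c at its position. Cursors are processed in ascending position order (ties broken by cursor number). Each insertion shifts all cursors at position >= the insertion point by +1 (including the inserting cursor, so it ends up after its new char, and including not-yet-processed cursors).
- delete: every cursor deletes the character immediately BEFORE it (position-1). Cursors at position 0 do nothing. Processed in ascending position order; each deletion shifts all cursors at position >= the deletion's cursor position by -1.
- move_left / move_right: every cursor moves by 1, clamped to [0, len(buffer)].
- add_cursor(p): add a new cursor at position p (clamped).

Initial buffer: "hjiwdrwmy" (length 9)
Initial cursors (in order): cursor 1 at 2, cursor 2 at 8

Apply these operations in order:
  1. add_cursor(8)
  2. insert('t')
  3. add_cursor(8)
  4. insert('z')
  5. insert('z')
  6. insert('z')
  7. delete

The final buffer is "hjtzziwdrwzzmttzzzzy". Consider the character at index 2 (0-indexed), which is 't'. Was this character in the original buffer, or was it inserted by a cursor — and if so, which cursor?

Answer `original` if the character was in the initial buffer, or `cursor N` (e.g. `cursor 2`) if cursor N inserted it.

Answer: cursor 1

Derivation:
After op 1 (add_cursor(8)): buffer="hjiwdrwmy" (len 9), cursors c1@2 c2@8 c3@8, authorship .........
After op 2 (insert('t')): buffer="hjtiwdrwmtty" (len 12), cursors c1@3 c2@11 c3@11, authorship ..1......23.
After op 3 (add_cursor(8)): buffer="hjtiwdrwmtty" (len 12), cursors c1@3 c4@8 c2@11 c3@11, authorship ..1......23.
After op 4 (insert('z')): buffer="hjtziwdrwzmttzzy" (len 16), cursors c1@4 c4@10 c2@15 c3@15, authorship ..11.....4.2323.
After op 5 (insert('z')): buffer="hjtzziwdrwzzmttzzzzy" (len 20), cursors c1@5 c4@12 c2@19 c3@19, authorship ..111.....44.232323.
After op 6 (insert('z')): buffer="hjtzzziwdrwzzzmttzzzzzzy" (len 24), cursors c1@6 c4@14 c2@23 c3@23, authorship ..1111.....444.23232323.
After op 7 (delete): buffer="hjtzziwdrwzzmttzzzzy" (len 20), cursors c1@5 c4@12 c2@19 c3@19, authorship ..111.....44.232323.
Authorship (.=original, N=cursor N): . . 1 1 1 . . . . . 4 4 . 2 3 2 3 2 3 .
Index 2: author = 1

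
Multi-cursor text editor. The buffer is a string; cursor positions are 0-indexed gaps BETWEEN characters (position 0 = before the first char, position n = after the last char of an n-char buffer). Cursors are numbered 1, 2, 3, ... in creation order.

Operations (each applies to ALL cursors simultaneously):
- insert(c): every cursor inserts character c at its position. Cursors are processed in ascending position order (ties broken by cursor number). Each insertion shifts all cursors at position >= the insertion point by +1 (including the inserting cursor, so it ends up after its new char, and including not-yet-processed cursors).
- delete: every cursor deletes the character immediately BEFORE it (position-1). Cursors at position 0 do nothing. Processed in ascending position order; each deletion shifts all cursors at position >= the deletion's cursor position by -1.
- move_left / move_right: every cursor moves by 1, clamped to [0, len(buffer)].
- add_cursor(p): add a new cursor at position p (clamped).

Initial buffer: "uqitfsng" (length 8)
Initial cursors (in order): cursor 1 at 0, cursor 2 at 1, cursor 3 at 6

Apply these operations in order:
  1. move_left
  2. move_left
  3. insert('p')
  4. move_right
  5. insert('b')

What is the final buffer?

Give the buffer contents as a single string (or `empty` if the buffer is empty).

Answer: ppubbqitpfbsng

Derivation:
After op 1 (move_left): buffer="uqitfsng" (len 8), cursors c1@0 c2@0 c3@5, authorship ........
After op 2 (move_left): buffer="uqitfsng" (len 8), cursors c1@0 c2@0 c3@4, authorship ........
After op 3 (insert('p')): buffer="ppuqitpfsng" (len 11), cursors c1@2 c2@2 c3@7, authorship 12....3....
After op 4 (move_right): buffer="ppuqitpfsng" (len 11), cursors c1@3 c2@3 c3@8, authorship 12....3....
After op 5 (insert('b')): buffer="ppubbqitpfbsng" (len 14), cursors c1@5 c2@5 c3@11, authorship 12.12...3.3...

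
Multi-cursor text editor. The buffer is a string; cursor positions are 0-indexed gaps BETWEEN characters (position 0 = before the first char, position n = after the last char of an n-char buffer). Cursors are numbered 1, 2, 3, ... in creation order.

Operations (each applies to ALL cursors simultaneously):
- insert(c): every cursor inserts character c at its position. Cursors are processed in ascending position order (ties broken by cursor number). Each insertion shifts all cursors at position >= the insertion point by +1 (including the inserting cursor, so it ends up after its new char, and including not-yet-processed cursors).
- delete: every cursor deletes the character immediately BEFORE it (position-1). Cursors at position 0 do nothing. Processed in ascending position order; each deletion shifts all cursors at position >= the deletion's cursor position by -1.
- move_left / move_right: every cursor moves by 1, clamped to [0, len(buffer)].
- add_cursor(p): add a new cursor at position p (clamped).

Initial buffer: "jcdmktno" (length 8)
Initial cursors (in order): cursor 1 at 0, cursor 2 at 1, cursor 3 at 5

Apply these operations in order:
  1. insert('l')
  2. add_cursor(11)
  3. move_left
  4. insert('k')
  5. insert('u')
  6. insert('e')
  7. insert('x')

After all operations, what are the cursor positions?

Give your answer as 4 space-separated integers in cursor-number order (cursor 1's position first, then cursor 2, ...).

After op 1 (insert('l')): buffer="ljlcdmkltno" (len 11), cursors c1@1 c2@3 c3@8, authorship 1.2....3...
After op 2 (add_cursor(11)): buffer="ljlcdmkltno" (len 11), cursors c1@1 c2@3 c3@8 c4@11, authorship 1.2....3...
After op 3 (move_left): buffer="ljlcdmkltno" (len 11), cursors c1@0 c2@2 c3@7 c4@10, authorship 1.2....3...
After op 4 (insert('k')): buffer="kljklcdmkkltnko" (len 15), cursors c1@1 c2@4 c3@10 c4@14, authorship 11.22....33..4.
After op 5 (insert('u')): buffer="kuljkulcdmkkultnkuo" (len 19), cursors c1@2 c2@6 c3@13 c4@18, authorship 111.222....333..44.
After op 6 (insert('e')): buffer="kueljkuelcdmkkueltnkueo" (len 23), cursors c1@3 c2@8 c3@16 c4@22, authorship 1111.2222....3333..444.
After op 7 (insert('x')): buffer="kuexljkuexlcdmkkuexltnkuexo" (len 27), cursors c1@4 c2@10 c3@19 c4@26, authorship 11111.22222....33333..4444.

Answer: 4 10 19 26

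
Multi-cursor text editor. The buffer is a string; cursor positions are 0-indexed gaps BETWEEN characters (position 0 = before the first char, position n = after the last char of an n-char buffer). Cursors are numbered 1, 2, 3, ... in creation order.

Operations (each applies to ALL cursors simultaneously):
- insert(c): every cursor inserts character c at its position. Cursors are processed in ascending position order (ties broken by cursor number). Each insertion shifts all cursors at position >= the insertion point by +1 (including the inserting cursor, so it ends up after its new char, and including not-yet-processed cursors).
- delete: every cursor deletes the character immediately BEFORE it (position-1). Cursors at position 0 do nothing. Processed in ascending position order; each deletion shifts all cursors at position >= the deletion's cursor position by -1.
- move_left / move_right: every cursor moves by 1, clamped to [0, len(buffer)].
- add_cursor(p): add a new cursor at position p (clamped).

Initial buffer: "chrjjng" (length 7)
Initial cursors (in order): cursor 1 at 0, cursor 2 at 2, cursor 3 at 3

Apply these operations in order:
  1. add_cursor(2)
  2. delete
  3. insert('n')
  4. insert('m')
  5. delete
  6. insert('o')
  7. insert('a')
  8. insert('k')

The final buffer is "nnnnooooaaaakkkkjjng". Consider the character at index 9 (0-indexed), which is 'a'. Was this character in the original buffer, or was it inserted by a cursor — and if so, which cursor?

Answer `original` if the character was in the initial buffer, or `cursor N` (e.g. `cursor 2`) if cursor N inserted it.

After op 1 (add_cursor(2)): buffer="chrjjng" (len 7), cursors c1@0 c2@2 c4@2 c3@3, authorship .......
After op 2 (delete): buffer="jjng" (len 4), cursors c1@0 c2@0 c3@0 c4@0, authorship ....
After op 3 (insert('n')): buffer="nnnnjjng" (len 8), cursors c1@4 c2@4 c3@4 c4@4, authorship 1234....
After op 4 (insert('m')): buffer="nnnnmmmmjjng" (len 12), cursors c1@8 c2@8 c3@8 c4@8, authorship 12341234....
After op 5 (delete): buffer="nnnnjjng" (len 8), cursors c1@4 c2@4 c3@4 c4@4, authorship 1234....
After op 6 (insert('o')): buffer="nnnnoooojjng" (len 12), cursors c1@8 c2@8 c3@8 c4@8, authorship 12341234....
After op 7 (insert('a')): buffer="nnnnooooaaaajjng" (len 16), cursors c1@12 c2@12 c3@12 c4@12, authorship 123412341234....
After op 8 (insert('k')): buffer="nnnnooooaaaakkkkjjng" (len 20), cursors c1@16 c2@16 c3@16 c4@16, authorship 1234123412341234....
Authorship (.=original, N=cursor N): 1 2 3 4 1 2 3 4 1 2 3 4 1 2 3 4 . . . .
Index 9: author = 2

Answer: cursor 2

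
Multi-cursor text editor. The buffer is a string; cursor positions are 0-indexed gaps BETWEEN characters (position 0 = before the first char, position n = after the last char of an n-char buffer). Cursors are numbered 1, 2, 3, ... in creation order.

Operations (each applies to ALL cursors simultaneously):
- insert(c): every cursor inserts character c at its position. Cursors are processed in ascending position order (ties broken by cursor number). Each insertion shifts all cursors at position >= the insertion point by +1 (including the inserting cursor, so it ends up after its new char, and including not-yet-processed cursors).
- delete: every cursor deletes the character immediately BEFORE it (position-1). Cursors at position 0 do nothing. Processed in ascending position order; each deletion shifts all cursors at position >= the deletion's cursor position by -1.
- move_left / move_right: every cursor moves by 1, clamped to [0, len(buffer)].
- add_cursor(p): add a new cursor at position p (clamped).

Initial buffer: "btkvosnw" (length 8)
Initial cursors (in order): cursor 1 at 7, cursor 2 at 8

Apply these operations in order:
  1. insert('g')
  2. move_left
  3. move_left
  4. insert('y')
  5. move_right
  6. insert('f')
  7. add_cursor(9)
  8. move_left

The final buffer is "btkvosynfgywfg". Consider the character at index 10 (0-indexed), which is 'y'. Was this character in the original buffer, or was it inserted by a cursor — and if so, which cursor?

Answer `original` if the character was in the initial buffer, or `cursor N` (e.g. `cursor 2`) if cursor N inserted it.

After op 1 (insert('g')): buffer="btkvosngwg" (len 10), cursors c1@8 c2@10, authorship .......1.2
After op 2 (move_left): buffer="btkvosngwg" (len 10), cursors c1@7 c2@9, authorship .......1.2
After op 3 (move_left): buffer="btkvosngwg" (len 10), cursors c1@6 c2@8, authorship .......1.2
After op 4 (insert('y')): buffer="btkvosyngywg" (len 12), cursors c1@7 c2@10, authorship ......1.12.2
After op 5 (move_right): buffer="btkvosyngywg" (len 12), cursors c1@8 c2@11, authorship ......1.12.2
After op 6 (insert('f')): buffer="btkvosynfgywfg" (len 14), cursors c1@9 c2@13, authorship ......1.112.22
After op 7 (add_cursor(9)): buffer="btkvosynfgywfg" (len 14), cursors c1@9 c3@9 c2@13, authorship ......1.112.22
After op 8 (move_left): buffer="btkvosynfgywfg" (len 14), cursors c1@8 c3@8 c2@12, authorship ......1.112.22
Authorship (.=original, N=cursor N): . . . . . . 1 . 1 1 2 . 2 2
Index 10: author = 2

Answer: cursor 2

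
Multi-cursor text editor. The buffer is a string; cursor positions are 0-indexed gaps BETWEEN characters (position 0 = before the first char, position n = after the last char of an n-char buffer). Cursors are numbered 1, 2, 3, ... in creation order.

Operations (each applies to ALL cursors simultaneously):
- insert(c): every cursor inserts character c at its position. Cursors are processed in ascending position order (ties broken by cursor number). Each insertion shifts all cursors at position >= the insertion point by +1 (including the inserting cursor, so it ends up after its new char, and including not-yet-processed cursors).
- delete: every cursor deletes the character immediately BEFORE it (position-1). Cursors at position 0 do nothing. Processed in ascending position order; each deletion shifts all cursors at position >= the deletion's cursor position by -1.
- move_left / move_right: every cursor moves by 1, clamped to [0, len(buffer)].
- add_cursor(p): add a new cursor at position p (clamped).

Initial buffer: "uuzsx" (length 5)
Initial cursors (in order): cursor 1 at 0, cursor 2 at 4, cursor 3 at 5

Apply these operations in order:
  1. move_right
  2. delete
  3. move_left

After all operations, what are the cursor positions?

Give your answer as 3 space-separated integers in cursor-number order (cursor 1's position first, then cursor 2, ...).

Answer: 0 1 1

Derivation:
After op 1 (move_right): buffer="uuzsx" (len 5), cursors c1@1 c2@5 c3@5, authorship .....
After op 2 (delete): buffer="uz" (len 2), cursors c1@0 c2@2 c3@2, authorship ..
After op 3 (move_left): buffer="uz" (len 2), cursors c1@0 c2@1 c3@1, authorship ..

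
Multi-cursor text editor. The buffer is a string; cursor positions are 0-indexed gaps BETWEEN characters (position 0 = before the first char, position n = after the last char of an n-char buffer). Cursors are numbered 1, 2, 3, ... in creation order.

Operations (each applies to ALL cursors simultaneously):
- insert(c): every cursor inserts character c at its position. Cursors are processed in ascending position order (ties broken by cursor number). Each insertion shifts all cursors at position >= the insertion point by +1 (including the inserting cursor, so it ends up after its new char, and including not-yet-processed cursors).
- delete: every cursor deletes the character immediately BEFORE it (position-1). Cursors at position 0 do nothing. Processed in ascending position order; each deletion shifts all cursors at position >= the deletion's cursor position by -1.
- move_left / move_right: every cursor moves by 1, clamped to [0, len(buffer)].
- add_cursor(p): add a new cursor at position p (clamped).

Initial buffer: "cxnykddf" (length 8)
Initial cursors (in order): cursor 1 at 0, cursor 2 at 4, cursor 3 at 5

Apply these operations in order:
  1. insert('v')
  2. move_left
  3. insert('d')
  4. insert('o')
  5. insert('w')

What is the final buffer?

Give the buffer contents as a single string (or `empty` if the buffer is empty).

After op 1 (insert('v')): buffer="vcxnyvkvddf" (len 11), cursors c1@1 c2@6 c3@8, authorship 1....2.3...
After op 2 (move_left): buffer="vcxnyvkvddf" (len 11), cursors c1@0 c2@5 c3@7, authorship 1....2.3...
After op 3 (insert('d')): buffer="dvcxnydvkdvddf" (len 14), cursors c1@1 c2@7 c3@10, authorship 11....22.33...
After op 4 (insert('o')): buffer="dovcxnydovkdovddf" (len 17), cursors c1@2 c2@9 c3@13, authorship 111....222.333...
After op 5 (insert('w')): buffer="dowvcxnydowvkdowvddf" (len 20), cursors c1@3 c2@11 c3@16, authorship 1111....2222.3333...

Answer: dowvcxnydowvkdowvddf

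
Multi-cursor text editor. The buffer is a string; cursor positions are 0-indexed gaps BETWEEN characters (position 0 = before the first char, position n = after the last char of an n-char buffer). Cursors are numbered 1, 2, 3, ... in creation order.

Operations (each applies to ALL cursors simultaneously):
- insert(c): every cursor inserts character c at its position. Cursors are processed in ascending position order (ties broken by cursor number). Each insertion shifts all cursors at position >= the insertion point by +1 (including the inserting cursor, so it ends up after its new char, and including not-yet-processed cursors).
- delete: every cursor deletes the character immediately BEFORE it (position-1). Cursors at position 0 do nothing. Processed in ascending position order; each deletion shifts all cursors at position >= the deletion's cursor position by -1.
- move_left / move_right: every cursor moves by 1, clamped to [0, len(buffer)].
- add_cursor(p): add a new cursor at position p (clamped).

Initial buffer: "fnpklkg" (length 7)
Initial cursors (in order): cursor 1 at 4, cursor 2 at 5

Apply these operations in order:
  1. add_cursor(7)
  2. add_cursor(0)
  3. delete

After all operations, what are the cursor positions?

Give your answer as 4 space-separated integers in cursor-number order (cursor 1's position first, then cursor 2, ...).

After op 1 (add_cursor(7)): buffer="fnpklkg" (len 7), cursors c1@4 c2@5 c3@7, authorship .......
After op 2 (add_cursor(0)): buffer="fnpklkg" (len 7), cursors c4@0 c1@4 c2@5 c3@7, authorship .......
After op 3 (delete): buffer="fnpk" (len 4), cursors c4@0 c1@3 c2@3 c3@4, authorship ....

Answer: 3 3 4 0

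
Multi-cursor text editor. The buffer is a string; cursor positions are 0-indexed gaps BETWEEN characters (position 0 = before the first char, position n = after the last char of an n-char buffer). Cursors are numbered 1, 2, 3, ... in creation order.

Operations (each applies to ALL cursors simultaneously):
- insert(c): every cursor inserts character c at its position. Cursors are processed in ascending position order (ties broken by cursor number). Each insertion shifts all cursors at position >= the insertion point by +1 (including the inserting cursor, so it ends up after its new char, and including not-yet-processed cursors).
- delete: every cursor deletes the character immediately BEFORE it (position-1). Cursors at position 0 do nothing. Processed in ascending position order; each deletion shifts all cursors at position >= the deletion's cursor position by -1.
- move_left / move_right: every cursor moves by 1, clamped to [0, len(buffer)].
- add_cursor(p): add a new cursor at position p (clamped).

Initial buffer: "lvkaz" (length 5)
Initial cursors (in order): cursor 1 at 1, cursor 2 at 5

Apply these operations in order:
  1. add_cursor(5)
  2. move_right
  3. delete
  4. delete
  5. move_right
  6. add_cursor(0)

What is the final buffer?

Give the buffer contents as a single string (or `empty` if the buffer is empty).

Answer: empty

Derivation:
After op 1 (add_cursor(5)): buffer="lvkaz" (len 5), cursors c1@1 c2@5 c3@5, authorship .....
After op 2 (move_right): buffer="lvkaz" (len 5), cursors c1@2 c2@5 c3@5, authorship .....
After op 3 (delete): buffer="lk" (len 2), cursors c1@1 c2@2 c3@2, authorship ..
After op 4 (delete): buffer="" (len 0), cursors c1@0 c2@0 c3@0, authorship 
After op 5 (move_right): buffer="" (len 0), cursors c1@0 c2@0 c3@0, authorship 
After op 6 (add_cursor(0)): buffer="" (len 0), cursors c1@0 c2@0 c3@0 c4@0, authorship 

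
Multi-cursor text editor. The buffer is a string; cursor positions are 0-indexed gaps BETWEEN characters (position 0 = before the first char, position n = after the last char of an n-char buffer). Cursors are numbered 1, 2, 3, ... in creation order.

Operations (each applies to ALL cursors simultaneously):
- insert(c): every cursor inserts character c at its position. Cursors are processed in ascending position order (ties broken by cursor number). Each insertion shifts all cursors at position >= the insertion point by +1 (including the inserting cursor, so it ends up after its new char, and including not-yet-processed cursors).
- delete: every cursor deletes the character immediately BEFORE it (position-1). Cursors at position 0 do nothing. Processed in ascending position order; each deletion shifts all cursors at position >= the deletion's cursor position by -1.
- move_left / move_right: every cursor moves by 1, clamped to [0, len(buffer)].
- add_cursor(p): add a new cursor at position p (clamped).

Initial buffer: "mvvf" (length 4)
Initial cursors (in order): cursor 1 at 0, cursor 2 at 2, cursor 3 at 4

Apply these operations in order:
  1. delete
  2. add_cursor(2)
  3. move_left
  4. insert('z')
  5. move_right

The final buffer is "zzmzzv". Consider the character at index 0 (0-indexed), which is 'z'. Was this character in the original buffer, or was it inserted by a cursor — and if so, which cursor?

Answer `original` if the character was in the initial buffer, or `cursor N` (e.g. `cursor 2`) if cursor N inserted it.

After op 1 (delete): buffer="mv" (len 2), cursors c1@0 c2@1 c3@2, authorship ..
After op 2 (add_cursor(2)): buffer="mv" (len 2), cursors c1@0 c2@1 c3@2 c4@2, authorship ..
After op 3 (move_left): buffer="mv" (len 2), cursors c1@0 c2@0 c3@1 c4@1, authorship ..
After op 4 (insert('z')): buffer="zzmzzv" (len 6), cursors c1@2 c2@2 c3@5 c4@5, authorship 12.34.
After op 5 (move_right): buffer="zzmzzv" (len 6), cursors c1@3 c2@3 c3@6 c4@6, authorship 12.34.
Authorship (.=original, N=cursor N): 1 2 . 3 4 .
Index 0: author = 1

Answer: cursor 1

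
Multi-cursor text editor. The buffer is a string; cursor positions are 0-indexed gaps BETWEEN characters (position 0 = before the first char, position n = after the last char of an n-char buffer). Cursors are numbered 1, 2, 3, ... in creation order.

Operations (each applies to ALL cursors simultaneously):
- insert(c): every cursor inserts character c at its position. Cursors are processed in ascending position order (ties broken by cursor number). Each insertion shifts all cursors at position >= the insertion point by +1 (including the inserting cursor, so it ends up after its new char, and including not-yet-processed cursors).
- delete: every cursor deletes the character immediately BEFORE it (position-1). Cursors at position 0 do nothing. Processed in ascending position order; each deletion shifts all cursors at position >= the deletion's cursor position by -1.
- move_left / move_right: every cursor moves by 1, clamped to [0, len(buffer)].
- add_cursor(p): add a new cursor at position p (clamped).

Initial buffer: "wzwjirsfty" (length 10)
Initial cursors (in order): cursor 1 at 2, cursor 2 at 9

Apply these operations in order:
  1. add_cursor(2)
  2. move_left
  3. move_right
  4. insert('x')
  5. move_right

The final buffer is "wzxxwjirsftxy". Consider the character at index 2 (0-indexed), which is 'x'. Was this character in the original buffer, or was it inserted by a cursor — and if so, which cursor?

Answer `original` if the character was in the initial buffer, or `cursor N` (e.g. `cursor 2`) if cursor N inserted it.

Answer: cursor 1

Derivation:
After op 1 (add_cursor(2)): buffer="wzwjirsfty" (len 10), cursors c1@2 c3@2 c2@9, authorship ..........
After op 2 (move_left): buffer="wzwjirsfty" (len 10), cursors c1@1 c3@1 c2@8, authorship ..........
After op 3 (move_right): buffer="wzwjirsfty" (len 10), cursors c1@2 c3@2 c2@9, authorship ..........
After op 4 (insert('x')): buffer="wzxxwjirsftxy" (len 13), cursors c1@4 c3@4 c2@12, authorship ..13.......2.
After op 5 (move_right): buffer="wzxxwjirsftxy" (len 13), cursors c1@5 c3@5 c2@13, authorship ..13.......2.
Authorship (.=original, N=cursor N): . . 1 3 . . . . . . . 2 .
Index 2: author = 1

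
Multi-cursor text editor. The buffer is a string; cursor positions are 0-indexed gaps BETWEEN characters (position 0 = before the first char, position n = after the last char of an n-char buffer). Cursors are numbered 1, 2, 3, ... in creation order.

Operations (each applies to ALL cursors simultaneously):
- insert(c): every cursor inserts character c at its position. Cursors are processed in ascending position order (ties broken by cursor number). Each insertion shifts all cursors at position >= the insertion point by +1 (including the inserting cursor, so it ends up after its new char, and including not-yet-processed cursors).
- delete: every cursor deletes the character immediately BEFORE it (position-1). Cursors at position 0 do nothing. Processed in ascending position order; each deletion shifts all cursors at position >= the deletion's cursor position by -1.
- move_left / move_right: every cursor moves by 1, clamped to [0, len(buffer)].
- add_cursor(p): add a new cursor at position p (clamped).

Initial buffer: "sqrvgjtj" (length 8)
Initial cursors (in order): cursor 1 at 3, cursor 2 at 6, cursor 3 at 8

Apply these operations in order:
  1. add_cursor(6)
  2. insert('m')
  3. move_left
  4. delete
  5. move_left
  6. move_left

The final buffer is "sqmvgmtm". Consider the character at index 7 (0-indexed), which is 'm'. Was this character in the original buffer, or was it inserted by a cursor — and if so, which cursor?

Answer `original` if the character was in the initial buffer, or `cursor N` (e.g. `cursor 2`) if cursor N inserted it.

Answer: cursor 3

Derivation:
After op 1 (add_cursor(6)): buffer="sqrvgjtj" (len 8), cursors c1@3 c2@6 c4@6 c3@8, authorship ........
After op 2 (insert('m')): buffer="sqrmvgjmmtjm" (len 12), cursors c1@4 c2@9 c4@9 c3@12, authorship ...1...24..3
After op 3 (move_left): buffer="sqrmvgjmmtjm" (len 12), cursors c1@3 c2@8 c4@8 c3@11, authorship ...1...24..3
After op 4 (delete): buffer="sqmvgmtm" (len 8), cursors c1@2 c2@5 c4@5 c3@7, authorship ..1..4.3
After op 5 (move_left): buffer="sqmvgmtm" (len 8), cursors c1@1 c2@4 c4@4 c3@6, authorship ..1..4.3
After op 6 (move_left): buffer="sqmvgmtm" (len 8), cursors c1@0 c2@3 c4@3 c3@5, authorship ..1..4.3
Authorship (.=original, N=cursor N): . . 1 . . 4 . 3
Index 7: author = 3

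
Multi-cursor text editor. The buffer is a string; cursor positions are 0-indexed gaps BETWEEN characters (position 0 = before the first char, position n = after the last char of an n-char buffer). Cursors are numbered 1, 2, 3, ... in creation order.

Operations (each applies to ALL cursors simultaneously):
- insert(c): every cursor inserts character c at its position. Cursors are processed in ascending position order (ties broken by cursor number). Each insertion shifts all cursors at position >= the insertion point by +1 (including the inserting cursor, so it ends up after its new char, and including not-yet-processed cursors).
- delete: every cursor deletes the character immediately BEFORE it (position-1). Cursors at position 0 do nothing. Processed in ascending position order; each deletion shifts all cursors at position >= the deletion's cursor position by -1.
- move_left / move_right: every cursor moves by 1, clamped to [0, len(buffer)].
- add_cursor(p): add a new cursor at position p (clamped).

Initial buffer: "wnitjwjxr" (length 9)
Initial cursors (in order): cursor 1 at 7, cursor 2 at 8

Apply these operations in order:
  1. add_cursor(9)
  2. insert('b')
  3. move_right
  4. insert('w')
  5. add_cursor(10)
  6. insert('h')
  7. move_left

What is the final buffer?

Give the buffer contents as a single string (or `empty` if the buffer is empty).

After op 1 (add_cursor(9)): buffer="wnitjwjxr" (len 9), cursors c1@7 c2@8 c3@9, authorship .........
After op 2 (insert('b')): buffer="wnitjwjbxbrb" (len 12), cursors c1@8 c2@10 c3@12, authorship .......1.2.3
After op 3 (move_right): buffer="wnitjwjbxbrb" (len 12), cursors c1@9 c2@11 c3@12, authorship .......1.2.3
After op 4 (insert('w')): buffer="wnitjwjbxwbrwbw" (len 15), cursors c1@10 c2@13 c3@15, authorship .......1.12.233
After op 5 (add_cursor(10)): buffer="wnitjwjbxwbrwbw" (len 15), cursors c1@10 c4@10 c2@13 c3@15, authorship .......1.12.233
After op 6 (insert('h')): buffer="wnitjwjbxwhhbrwhbwh" (len 19), cursors c1@12 c4@12 c2@16 c3@19, authorship .......1.1142.22333
After op 7 (move_left): buffer="wnitjwjbxwhhbrwhbwh" (len 19), cursors c1@11 c4@11 c2@15 c3@18, authorship .......1.1142.22333

Answer: wnitjwjbxwhhbrwhbwh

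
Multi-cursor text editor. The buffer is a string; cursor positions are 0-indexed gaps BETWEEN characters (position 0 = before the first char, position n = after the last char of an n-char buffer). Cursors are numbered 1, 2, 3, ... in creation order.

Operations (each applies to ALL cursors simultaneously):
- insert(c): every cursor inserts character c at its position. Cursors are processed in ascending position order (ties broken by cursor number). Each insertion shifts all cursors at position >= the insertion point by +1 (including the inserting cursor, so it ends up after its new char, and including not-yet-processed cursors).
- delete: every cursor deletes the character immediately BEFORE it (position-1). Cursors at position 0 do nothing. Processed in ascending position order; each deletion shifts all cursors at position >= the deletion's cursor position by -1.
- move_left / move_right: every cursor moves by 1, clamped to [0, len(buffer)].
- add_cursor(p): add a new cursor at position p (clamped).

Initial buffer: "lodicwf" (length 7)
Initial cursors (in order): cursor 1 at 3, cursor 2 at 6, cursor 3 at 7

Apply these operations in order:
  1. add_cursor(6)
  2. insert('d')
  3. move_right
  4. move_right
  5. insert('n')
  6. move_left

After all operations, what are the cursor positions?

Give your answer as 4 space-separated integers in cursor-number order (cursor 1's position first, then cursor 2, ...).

After op 1 (add_cursor(6)): buffer="lodicwf" (len 7), cursors c1@3 c2@6 c4@6 c3@7, authorship .......
After op 2 (insert('d')): buffer="loddicwddfd" (len 11), cursors c1@4 c2@9 c4@9 c3@11, authorship ...1...24.3
After op 3 (move_right): buffer="loddicwddfd" (len 11), cursors c1@5 c2@10 c4@10 c3@11, authorship ...1...24.3
After op 4 (move_right): buffer="loddicwddfd" (len 11), cursors c1@6 c2@11 c3@11 c4@11, authorship ...1...24.3
After op 5 (insert('n')): buffer="loddicnwddfdnnn" (len 15), cursors c1@7 c2@15 c3@15 c4@15, authorship ...1..1.24.3234
After op 6 (move_left): buffer="loddicnwddfdnnn" (len 15), cursors c1@6 c2@14 c3@14 c4@14, authorship ...1..1.24.3234

Answer: 6 14 14 14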